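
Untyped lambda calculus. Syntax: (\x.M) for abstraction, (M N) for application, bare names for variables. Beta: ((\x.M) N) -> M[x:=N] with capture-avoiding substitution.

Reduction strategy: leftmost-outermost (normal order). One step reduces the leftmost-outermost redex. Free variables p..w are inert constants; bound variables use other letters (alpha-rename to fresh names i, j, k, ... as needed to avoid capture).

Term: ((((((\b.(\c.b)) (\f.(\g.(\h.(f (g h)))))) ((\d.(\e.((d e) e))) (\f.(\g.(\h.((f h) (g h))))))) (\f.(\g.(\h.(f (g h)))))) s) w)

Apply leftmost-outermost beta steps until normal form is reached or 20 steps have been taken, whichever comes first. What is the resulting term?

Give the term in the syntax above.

Answer: (\g.(\h.((s w) (g h))))

Derivation:
Step 0: ((((((\b.(\c.b)) (\f.(\g.(\h.(f (g h)))))) ((\d.(\e.((d e) e))) (\f.(\g.(\h.((f h) (g h))))))) (\f.(\g.(\h.(f (g h)))))) s) w)
Step 1: (((((\c.(\f.(\g.(\h.(f (g h)))))) ((\d.(\e.((d e) e))) (\f.(\g.(\h.((f h) (g h))))))) (\f.(\g.(\h.(f (g h)))))) s) w)
Step 2: ((((\f.(\g.(\h.(f (g h))))) (\f.(\g.(\h.(f (g h)))))) s) w)
Step 3: (((\g.(\h.((\f.(\g.(\h.(f (g h))))) (g h)))) s) w)
Step 4: ((\h.((\f.(\g.(\h.(f (g h))))) (s h))) w)
Step 5: ((\f.(\g.(\h.(f (g h))))) (s w))
Step 6: (\g.(\h.((s w) (g h))))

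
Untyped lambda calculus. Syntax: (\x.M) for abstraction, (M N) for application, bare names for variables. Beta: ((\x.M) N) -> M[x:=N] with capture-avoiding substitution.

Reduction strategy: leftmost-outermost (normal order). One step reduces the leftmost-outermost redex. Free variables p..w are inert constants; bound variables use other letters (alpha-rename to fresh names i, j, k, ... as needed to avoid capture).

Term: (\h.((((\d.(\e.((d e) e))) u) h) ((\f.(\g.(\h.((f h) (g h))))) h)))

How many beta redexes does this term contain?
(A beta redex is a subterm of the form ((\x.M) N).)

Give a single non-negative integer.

Term: (\h.((((\d.(\e.((d e) e))) u) h) ((\f.(\g.(\h.((f h) (g h))))) h)))
  Redex: ((\d.(\e.((d e) e))) u)
  Redex: ((\f.(\g.(\h.((f h) (g h))))) h)
Total redexes: 2

Answer: 2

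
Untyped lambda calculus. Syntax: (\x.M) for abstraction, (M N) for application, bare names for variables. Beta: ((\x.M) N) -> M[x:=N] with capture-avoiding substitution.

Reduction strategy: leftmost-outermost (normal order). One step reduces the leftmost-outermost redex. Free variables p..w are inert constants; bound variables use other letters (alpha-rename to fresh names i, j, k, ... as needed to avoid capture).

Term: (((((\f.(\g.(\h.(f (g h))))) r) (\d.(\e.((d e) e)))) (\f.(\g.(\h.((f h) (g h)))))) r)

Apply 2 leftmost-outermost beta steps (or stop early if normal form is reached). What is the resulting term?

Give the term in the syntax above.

Step 0: (((((\f.(\g.(\h.(f (g h))))) r) (\d.(\e.((d e) e)))) (\f.(\g.(\h.((f h) (g h)))))) r)
Step 1: ((((\g.(\h.(r (g h)))) (\d.(\e.((d e) e)))) (\f.(\g.(\h.((f h) (g h)))))) r)
Step 2: (((\h.(r ((\d.(\e.((d e) e))) h))) (\f.(\g.(\h.((f h) (g h)))))) r)

Answer: (((\h.(r ((\d.(\e.((d e) e))) h))) (\f.(\g.(\h.((f h) (g h)))))) r)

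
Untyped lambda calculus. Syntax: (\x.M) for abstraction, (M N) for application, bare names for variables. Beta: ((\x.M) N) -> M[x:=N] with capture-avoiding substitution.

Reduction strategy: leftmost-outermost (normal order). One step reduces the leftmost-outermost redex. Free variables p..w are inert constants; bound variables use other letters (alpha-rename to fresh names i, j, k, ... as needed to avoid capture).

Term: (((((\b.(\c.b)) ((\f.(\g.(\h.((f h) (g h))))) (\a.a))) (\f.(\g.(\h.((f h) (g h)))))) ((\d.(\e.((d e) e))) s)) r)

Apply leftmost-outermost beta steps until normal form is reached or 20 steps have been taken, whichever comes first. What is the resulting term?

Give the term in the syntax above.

Answer: (r ((s r) r))

Derivation:
Step 0: (((((\b.(\c.b)) ((\f.(\g.(\h.((f h) (g h))))) (\a.a))) (\f.(\g.(\h.((f h) (g h)))))) ((\d.(\e.((d e) e))) s)) r)
Step 1: ((((\c.((\f.(\g.(\h.((f h) (g h))))) (\a.a))) (\f.(\g.(\h.((f h) (g h)))))) ((\d.(\e.((d e) e))) s)) r)
Step 2: ((((\f.(\g.(\h.((f h) (g h))))) (\a.a)) ((\d.(\e.((d e) e))) s)) r)
Step 3: (((\g.(\h.(((\a.a) h) (g h)))) ((\d.(\e.((d e) e))) s)) r)
Step 4: ((\h.(((\a.a) h) (((\d.(\e.((d e) e))) s) h))) r)
Step 5: (((\a.a) r) (((\d.(\e.((d e) e))) s) r))
Step 6: (r (((\d.(\e.((d e) e))) s) r))
Step 7: (r ((\e.((s e) e)) r))
Step 8: (r ((s r) r))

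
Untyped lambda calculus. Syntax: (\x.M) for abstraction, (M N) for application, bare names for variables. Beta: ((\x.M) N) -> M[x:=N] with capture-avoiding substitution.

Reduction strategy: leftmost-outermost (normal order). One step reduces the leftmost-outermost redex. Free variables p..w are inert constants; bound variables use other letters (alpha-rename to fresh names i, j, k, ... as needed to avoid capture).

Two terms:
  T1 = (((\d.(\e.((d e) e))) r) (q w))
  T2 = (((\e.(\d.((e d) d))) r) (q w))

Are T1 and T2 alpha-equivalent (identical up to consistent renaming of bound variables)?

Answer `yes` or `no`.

Term 1: (((\d.(\e.((d e) e))) r) (q w))
Term 2: (((\e.(\d.((e d) d))) r) (q w))
Alpha-equivalence: compare structure up to binder renaming.
Result: True

Answer: yes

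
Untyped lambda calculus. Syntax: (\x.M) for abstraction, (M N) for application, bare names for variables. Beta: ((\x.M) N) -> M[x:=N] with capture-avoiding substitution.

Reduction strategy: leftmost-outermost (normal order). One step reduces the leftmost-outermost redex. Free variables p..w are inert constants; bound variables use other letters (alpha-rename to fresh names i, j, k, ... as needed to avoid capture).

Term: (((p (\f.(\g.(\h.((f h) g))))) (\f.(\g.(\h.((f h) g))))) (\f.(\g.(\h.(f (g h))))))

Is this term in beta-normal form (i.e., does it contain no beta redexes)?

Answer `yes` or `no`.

Answer: yes

Derivation:
Term: (((p (\f.(\g.(\h.((f h) g))))) (\f.(\g.(\h.((f h) g))))) (\f.(\g.(\h.(f (g h))))))
No beta redexes found.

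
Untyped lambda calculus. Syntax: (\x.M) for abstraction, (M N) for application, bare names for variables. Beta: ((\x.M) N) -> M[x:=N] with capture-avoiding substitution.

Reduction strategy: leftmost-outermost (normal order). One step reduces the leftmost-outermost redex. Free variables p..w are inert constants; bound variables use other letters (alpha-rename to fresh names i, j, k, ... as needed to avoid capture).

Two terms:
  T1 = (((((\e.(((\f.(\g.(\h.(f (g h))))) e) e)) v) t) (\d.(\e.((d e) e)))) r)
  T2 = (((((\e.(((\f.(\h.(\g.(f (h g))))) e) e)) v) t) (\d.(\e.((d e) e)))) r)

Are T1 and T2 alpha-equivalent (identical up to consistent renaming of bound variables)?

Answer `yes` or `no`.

Term 1: (((((\e.(((\f.(\g.(\h.(f (g h))))) e) e)) v) t) (\d.(\e.((d e) e)))) r)
Term 2: (((((\e.(((\f.(\h.(\g.(f (h g))))) e) e)) v) t) (\d.(\e.((d e) e)))) r)
Alpha-equivalence: compare structure up to binder renaming.
Result: True

Answer: yes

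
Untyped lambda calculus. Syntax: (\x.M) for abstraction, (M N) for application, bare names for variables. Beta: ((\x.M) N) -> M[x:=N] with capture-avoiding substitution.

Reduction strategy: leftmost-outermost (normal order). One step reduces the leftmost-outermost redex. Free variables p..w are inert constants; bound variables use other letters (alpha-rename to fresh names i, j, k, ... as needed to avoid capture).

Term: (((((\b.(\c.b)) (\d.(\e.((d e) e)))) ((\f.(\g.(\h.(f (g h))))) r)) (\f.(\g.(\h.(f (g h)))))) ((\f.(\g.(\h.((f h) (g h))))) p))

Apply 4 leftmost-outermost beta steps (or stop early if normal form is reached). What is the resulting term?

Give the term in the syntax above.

Answer: (((\f.(\g.(\h.(f (g h))))) ((\f.(\g.(\h.((f h) (g h))))) p)) ((\f.(\g.(\h.((f h) (g h))))) p))

Derivation:
Step 0: (((((\b.(\c.b)) (\d.(\e.((d e) e)))) ((\f.(\g.(\h.(f (g h))))) r)) (\f.(\g.(\h.(f (g h)))))) ((\f.(\g.(\h.((f h) (g h))))) p))
Step 1: ((((\c.(\d.(\e.((d e) e)))) ((\f.(\g.(\h.(f (g h))))) r)) (\f.(\g.(\h.(f (g h)))))) ((\f.(\g.(\h.((f h) (g h))))) p))
Step 2: (((\d.(\e.((d e) e))) (\f.(\g.(\h.(f (g h)))))) ((\f.(\g.(\h.((f h) (g h))))) p))
Step 3: ((\e.(((\f.(\g.(\h.(f (g h))))) e) e)) ((\f.(\g.(\h.((f h) (g h))))) p))
Step 4: (((\f.(\g.(\h.(f (g h))))) ((\f.(\g.(\h.((f h) (g h))))) p)) ((\f.(\g.(\h.((f h) (g h))))) p))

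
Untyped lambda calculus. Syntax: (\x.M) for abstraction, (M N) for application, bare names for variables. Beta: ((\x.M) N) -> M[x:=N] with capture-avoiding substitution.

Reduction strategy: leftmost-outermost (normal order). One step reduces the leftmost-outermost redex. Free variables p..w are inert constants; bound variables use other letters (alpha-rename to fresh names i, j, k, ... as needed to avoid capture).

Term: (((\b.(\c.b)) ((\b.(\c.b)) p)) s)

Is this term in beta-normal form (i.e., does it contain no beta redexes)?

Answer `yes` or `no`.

Answer: no

Derivation:
Term: (((\b.(\c.b)) ((\b.(\c.b)) p)) s)
Found 2 beta redex(es).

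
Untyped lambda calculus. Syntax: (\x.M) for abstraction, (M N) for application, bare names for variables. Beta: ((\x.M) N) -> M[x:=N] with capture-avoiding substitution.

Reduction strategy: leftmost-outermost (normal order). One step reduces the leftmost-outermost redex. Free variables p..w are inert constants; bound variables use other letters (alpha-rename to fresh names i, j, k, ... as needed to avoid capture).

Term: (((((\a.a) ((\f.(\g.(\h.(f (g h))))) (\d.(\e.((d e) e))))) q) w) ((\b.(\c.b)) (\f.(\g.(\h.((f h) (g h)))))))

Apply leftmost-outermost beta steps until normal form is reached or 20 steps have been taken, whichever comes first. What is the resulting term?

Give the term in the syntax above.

Answer: (((q w) (\c.(\f.(\g.(\h.((f h) (g h))))))) (\c.(\f.(\g.(\h.((f h) (g h)))))))

Derivation:
Step 0: (((((\a.a) ((\f.(\g.(\h.(f (g h))))) (\d.(\e.((d e) e))))) q) w) ((\b.(\c.b)) (\f.(\g.(\h.((f h) (g h)))))))
Step 1: (((((\f.(\g.(\h.(f (g h))))) (\d.(\e.((d e) e)))) q) w) ((\b.(\c.b)) (\f.(\g.(\h.((f h) (g h)))))))
Step 2: ((((\g.(\h.((\d.(\e.((d e) e))) (g h)))) q) w) ((\b.(\c.b)) (\f.(\g.(\h.((f h) (g h)))))))
Step 3: (((\h.((\d.(\e.((d e) e))) (q h))) w) ((\b.(\c.b)) (\f.(\g.(\h.((f h) (g h)))))))
Step 4: (((\d.(\e.((d e) e))) (q w)) ((\b.(\c.b)) (\f.(\g.(\h.((f h) (g h)))))))
Step 5: ((\e.(((q w) e) e)) ((\b.(\c.b)) (\f.(\g.(\h.((f h) (g h)))))))
Step 6: (((q w) ((\b.(\c.b)) (\f.(\g.(\h.((f h) (g h))))))) ((\b.(\c.b)) (\f.(\g.(\h.((f h) (g h)))))))
Step 7: (((q w) (\c.(\f.(\g.(\h.((f h) (g h))))))) ((\b.(\c.b)) (\f.(\g.(\h.((f h) (g h)))))))
Step 8: (((q w) (\c.(\f.(\g.(\h.((f h) (g h))))))) (\c.(\f.(\g.(\h.((f h) (g h)))))))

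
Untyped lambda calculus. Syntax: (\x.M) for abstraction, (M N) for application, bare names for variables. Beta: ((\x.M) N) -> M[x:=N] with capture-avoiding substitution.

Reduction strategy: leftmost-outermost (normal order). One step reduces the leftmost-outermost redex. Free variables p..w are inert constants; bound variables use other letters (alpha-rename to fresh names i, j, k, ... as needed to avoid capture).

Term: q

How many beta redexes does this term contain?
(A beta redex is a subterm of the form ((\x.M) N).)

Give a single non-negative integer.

Term: q
  (no redexes)
Total redexes: 0

Answer: 0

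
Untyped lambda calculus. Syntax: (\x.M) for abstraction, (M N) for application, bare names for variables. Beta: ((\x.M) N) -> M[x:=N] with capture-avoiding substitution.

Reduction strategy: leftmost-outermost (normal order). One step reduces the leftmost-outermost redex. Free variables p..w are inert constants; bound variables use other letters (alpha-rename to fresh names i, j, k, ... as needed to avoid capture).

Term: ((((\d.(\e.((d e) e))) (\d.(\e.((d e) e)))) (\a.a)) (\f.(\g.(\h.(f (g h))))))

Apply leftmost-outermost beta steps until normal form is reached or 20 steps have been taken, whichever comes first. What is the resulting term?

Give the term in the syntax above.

Step 0: ((((\d.(\e.((d e) e))) (\d.(\e.((d e) e)))) (\a.a)) (\f.(\g.(\h.(f (g h))))))
Step 1: (((\e.(((\d.(\e.((d e) e))) e) e)) (\a.a)) (\f.(\g.(\h.(f (g h))))))
Step 2: ((((\d.(\e.((d e) e))) (\a.a)) (\a.a)) (\f.(\g.(\h.(f (g h))))))
Step 3: (((\e.(((\a.a) e) e)) (\a.a)) (\f.(\g.(\h.(f (g h))))))
Step 4: ((((\a.a) (\a.a)) (\a.a)) (\f.(\g.(\h.(f (g h))))))
Step 5: (((\a.a) (\a.a)) (\f.(\g.(\h.(f (g h))))))
Step 6: ((\a.a) (\f.(\g.(\h.(f (g h))))))
Step 7: (\f.(\g.(\h.(f (g h)))))

Answer: (\f.(\g.(\h.(f (g h)))))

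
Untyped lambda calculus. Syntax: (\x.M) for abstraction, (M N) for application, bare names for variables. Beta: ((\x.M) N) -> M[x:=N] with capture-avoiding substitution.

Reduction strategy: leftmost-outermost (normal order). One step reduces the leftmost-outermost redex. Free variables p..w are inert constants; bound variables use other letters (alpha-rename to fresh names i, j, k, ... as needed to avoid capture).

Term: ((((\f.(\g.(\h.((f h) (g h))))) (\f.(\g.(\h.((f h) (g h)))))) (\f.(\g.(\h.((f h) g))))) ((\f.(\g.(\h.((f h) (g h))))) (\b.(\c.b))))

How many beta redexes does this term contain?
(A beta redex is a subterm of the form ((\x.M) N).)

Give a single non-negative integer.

Term: ((((\f.(\g.(\h.((f h) (g h))))) (\f.(\g.(\h.((f h) (g h)))))) (\f.(\g.(\h.((f h) g))))) ((\f.(\g.(\h.((f h) (g h))))) (\b.(\c.b))))
  Redex: ((\f.(\g.(\h.((f h) (g h))))) (\f.(\g.(\h.((f h) (g h))))))
  Redex: ((\f.(\g.(\h.((f h) (g h))))) (\b.(\c.b)))
Total redexes: 2

Answer: 2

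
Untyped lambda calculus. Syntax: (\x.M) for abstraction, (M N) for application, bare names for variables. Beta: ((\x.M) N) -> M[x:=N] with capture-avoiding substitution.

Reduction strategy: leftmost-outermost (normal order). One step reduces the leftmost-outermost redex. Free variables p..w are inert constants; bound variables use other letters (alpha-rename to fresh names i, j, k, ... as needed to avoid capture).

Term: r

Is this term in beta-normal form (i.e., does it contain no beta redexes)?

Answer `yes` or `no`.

Term: r
No beta redexes found.

Answer: yes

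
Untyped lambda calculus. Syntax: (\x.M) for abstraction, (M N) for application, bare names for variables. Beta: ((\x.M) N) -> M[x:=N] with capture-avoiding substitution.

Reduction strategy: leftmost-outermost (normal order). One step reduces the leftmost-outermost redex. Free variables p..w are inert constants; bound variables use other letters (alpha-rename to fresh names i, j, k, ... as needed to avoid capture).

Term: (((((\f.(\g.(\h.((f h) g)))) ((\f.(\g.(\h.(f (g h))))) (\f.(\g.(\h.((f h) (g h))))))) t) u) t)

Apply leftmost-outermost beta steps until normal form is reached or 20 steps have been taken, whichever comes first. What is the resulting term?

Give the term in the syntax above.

Answer: (\h.(((u t) h) (t h)))

Derivation:
Step 0: (((((\f.(\g.(\h.((f h) g)))) ((\f.(\g.(\h.(f (g h))))) (\f.(\g.(\h.((f h) (g h))))))) t) u) t)
Step 1: ((((\g.(\h.((((\f.(\g.(\h.(f (g h))))) (\f.(\g.(\h.((f h) (g h)))))) h) g))) t) u) t)
Step 2: (((\h.((((\f.(\g.(\h.(f (g h))))) (\f.(\g.(\h.((f h) (g h)))))) h) t)) u) t)
Step 3: (((((\f.(\g.(\h.(f (g h))))) (\f.(\g.(\h.((f h) (g h)))))) u) t) t)
Step 4: ((((\g.(\h.((\f.(\g.(\h.((f h) (g h))))) (g h)))) u) t) t)
Step 5: (((\h.((\f.(\g.(\h.((f h) (g h))))) (u h))) t) t)
Step 6: (((\f.(\g.(\h.((f h) (g h))))) (u t)) t)
Step 7: ((\g.(\h.(((u t) h) (g h)))) t)
Step 8: (\h.(((u t) h) (t h)))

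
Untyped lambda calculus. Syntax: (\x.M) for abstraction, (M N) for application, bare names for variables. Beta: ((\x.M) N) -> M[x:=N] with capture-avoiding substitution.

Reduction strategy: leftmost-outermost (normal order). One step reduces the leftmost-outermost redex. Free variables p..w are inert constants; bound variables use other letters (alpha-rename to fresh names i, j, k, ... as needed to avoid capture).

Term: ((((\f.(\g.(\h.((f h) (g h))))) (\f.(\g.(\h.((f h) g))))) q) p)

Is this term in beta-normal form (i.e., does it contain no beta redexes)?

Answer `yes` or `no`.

Answer: no

Derivation:
Term: ((((\f.(\g.(\h.((f h) (g h))))) (\f.(\g.(\h.((f h) g))))) q) p)
Found 1 beta redex(es).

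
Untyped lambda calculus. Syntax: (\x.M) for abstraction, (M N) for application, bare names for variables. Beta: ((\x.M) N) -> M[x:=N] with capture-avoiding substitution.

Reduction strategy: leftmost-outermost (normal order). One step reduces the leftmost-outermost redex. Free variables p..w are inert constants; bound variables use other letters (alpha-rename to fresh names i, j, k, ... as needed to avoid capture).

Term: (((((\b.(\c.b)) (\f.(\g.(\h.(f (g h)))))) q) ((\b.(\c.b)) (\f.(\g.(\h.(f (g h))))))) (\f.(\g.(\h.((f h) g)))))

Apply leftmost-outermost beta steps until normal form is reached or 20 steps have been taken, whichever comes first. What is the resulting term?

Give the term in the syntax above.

Step 0: (((((\b.(\c.b)) (\f.(\g.(\h.(f (g h)))))) q) ((\b.(\c.b)) (\f.(\g.(\h.(f (g h))))))) (\f.(\g.(\h.((f h) g)))))
Step 1: ((((\c.(\f.(\g.(\h.(f (g h)))))) q) ((\b.(\c.b)) (\f.(\g.(\h.(f (g h))))))) (\f.(\g.(\h.((f h) g)))))
Step 2: (((\f.(\g.(\h.(f (g h))))) ((\b.(\c.b)) (\f.(\g.(\h.(f (g h))))))) (\f.(\g.(\h.((f h) g)))))
Step 3: ((\g.(\h.(((\b.(\c.b)) (\f.(\g.(\h.(f (g h)))))) (g h)))) (\f.(\g.(\h.((f h) g)))))
Step 4: (\h.(((\b.(\c.b)) (\f.(\g.(\h.(f (g h)))))) ((\f.(\g.(\h.((f h) g)))) h)))
Step 5: (\h.((\c.(\f.(\g.(\h.(f (g h)))))) ((\f.(\g.(\h.((f h) g)))) h)))
Step 6: (\h.(\f.(\g.(\h.(f (g h))))))

Answer: (\h.(\f.(\g.(\h.(f (g h))))))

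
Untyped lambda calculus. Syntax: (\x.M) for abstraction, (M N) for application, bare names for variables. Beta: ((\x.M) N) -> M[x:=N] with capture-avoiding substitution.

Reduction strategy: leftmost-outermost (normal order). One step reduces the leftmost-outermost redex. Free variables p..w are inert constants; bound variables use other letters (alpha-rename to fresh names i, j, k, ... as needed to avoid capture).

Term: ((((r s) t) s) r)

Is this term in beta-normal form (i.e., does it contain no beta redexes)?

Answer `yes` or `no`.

Term: ((((r s) t) s) r)
No beta redexes found.

Answer: yes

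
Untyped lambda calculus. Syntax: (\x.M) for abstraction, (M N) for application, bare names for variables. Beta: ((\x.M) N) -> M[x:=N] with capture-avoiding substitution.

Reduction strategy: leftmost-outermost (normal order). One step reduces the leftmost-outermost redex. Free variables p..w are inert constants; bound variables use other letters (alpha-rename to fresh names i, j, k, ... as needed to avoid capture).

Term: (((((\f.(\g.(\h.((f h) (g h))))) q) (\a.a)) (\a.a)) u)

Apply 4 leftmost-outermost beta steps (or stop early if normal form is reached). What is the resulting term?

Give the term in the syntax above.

Step 0: (((((\f.(\g.(\h.((f h) (g h))))) q) (\a.a)) (\a.a)) u)
Step 1: ((((\g.(\h.((q h) (g h)))) (\a.a)) (\a.a)) u)
Step 2: (((\h.((q h) ((\a.a) h))) (\a.a)) u)
Step 3: (((q (\a.a)) ((\a.a) (\a.a))) u)
Step 4: (((q (\a.a)) (\a.a)) u)

Answer: (((q (\a.a)) (\a.a)) u)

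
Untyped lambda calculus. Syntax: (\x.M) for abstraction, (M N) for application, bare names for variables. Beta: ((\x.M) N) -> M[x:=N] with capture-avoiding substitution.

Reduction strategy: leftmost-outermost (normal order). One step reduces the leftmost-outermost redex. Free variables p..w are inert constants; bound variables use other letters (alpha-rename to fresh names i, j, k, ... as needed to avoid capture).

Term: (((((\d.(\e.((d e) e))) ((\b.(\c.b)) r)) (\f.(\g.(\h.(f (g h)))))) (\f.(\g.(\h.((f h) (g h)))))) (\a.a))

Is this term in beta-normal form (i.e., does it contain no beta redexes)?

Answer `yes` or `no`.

Term: (((((\d.(\e.((d e) e))) ((\b.(\c.b)) r)) (\f.(\g.(\h.(f (g h)))))) (\f.(\g.(\h.((f h) (g h)))))) (\a.a))
Found 2 beta redex(es).

Answer: no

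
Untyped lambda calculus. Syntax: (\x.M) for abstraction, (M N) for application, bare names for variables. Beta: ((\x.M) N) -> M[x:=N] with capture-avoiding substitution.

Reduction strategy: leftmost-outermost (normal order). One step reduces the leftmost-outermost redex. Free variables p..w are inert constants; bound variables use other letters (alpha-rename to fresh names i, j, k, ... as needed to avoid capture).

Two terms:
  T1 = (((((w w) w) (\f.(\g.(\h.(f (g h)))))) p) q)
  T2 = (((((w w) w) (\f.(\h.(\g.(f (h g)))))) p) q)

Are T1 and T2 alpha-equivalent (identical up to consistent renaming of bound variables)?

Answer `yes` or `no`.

Term 1: (((((w w) w) (\f.(\g.(\h.(f (g h)))))) p) q)
Term 2: (((((w w) w) (\f.(\h.(\g.(f (h g)))))) p) q)
Alpha-equivalence: compare structure up to binder renaming.
Result: True

Answer: yes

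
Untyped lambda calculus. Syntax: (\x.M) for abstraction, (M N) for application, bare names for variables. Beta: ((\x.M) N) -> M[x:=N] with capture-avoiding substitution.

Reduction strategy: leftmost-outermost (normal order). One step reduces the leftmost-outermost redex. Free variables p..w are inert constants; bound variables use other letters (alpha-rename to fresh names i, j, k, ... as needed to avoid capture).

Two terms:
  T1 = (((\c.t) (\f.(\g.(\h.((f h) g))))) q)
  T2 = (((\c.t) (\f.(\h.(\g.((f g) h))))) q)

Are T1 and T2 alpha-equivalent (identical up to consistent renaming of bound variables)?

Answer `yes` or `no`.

Answer: yes

Derivation:
Term 1: (((\c.t) (\f.(\g.(\h.((f h) g))))) q)
Term 2: (((\c.t) (\f.(\h.(\g.((f g) h))))) q)
Alpha-equivalence: compare structure up to binder renaming.
Result: True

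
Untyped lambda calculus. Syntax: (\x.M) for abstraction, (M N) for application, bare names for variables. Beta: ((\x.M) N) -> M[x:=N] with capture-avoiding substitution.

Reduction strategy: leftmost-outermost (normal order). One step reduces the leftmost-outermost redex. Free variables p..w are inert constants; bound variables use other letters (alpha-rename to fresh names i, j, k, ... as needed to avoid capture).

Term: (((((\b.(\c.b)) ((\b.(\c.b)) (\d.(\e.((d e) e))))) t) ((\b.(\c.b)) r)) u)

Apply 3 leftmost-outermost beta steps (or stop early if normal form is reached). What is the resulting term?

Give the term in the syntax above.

Answer: (((\c.(\d.(\e.((d e) e)))) ((\b.(\c.b)) r)) u)

Derivation:
Step 0: (((((\b.(\c.b)) ((\b.(\c.b)) (\d.(\e.((d e) e))))) t) ((\b.(\c.b)) r)) u)
Step 1: ((((\c.((\b.(\c.b)) (\d.(\e.((d e) e))))) t) ((\b.(\c.b)) r)) u)
Step 2: ((((\b.(\c.b)) (\d.(\e.((d e) e)))) ((\b.(\c.b)) r)) u)
Step 3: (((\c.(\d.(\e.((d e) e)))) ((\b.(\c.b)) r)) u)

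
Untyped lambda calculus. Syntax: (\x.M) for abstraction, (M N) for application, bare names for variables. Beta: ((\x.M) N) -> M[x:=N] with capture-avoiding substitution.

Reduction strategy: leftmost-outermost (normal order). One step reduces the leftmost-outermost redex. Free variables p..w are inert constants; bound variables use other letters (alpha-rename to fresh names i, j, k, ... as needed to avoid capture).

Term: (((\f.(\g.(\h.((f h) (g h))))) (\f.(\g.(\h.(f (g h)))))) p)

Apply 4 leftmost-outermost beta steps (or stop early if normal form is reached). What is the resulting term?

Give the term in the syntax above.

Step 0: (((\f.(\g.(\h.((f h) (g h))))) (\f.(\g.(\h.(f (g h)))))) p)
Step 1: ((\g.(\h.(((\f.(\g.(\h.(f (g h))))) h) (g h)))) p)
Step 2: (\h.(((\f.(\g.(\h.(f (g h))))) h) (p h)))
Step 3: (\h.((\g.(\i.(h (g i)))) (p h)))
Step 4: (\h.(\i.(h ((p h) i))))

Answer: (\h.(\i.(h ((p h) i))))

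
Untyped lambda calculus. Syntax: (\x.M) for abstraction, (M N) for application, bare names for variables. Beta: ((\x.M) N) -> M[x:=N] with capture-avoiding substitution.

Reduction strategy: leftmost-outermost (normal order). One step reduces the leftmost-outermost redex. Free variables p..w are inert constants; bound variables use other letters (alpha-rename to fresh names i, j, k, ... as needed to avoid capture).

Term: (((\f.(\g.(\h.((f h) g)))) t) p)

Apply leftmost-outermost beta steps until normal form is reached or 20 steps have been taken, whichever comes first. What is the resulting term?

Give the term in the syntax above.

Step 0: (((\f.(\g.(\h.((f h) g)))) t) p)
Step 1: ((\g.(\h.((t h) g))) p)
Step 2: (\h.((t h) p))

Answer: (\h.((t h) p))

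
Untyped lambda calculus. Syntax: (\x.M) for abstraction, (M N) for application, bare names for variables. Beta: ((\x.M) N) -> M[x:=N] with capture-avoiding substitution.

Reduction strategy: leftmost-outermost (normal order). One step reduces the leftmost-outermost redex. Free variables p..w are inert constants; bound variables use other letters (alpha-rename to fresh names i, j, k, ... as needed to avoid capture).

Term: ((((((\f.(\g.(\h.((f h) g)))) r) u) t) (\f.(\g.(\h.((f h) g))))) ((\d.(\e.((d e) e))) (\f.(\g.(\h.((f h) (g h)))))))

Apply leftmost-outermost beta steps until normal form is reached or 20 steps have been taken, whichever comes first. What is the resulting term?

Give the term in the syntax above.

Answer: ((((r t) u) (\f.(\g.(\h.((f h) g))))) (\e.(\h.((e h) (e h)))))

Derivation:
Step 0: ((((((\f.(\g.(\h.((f h) g)))) r) u) t) (\f.(\g.(\h.((f h) g))))) ((\d.(\e.((d e) e))) (\f.(\g.(\h.((f h) (g h)))))))
Step 1: (((((\g.(\h.((r h) g))) u) t) (\f.(\g.(\h.((f h) g))))) ((\d.(\e.((d e) e))) (\f.(\g.(\h.((f h) (g h)))))))
Step 2: ((((\h.((r h) u)) t) (\f.(\g.(\h.((f h) g))))) ((\d.(\e.((d e) e))) (\f.(\g.(\h.((f h) (g h)))))))
Step 3: ((((r t) u) (\f.(\g.(\h.((f h) g))))) ((\d.(\e.((d e) e))) (\f.(\g.(\h.((f h) (g h)))))))
Step 4: ((((r t) u) (\f.(\g.(\h.((f h) g))))) (\e.(((\f.(\g.(\h.((f h) (g h))))) e) e)))
Step 5: ((((r t) u) (\f.(\g.(\h.((f h) g))))) (\e.((\g.(\h.((e h) (g h)))) e)))
Step 6: ((((r t) u) (\f.(\g.(\h.((f h) g))))) (\e.(\h.((e h) (e h)))))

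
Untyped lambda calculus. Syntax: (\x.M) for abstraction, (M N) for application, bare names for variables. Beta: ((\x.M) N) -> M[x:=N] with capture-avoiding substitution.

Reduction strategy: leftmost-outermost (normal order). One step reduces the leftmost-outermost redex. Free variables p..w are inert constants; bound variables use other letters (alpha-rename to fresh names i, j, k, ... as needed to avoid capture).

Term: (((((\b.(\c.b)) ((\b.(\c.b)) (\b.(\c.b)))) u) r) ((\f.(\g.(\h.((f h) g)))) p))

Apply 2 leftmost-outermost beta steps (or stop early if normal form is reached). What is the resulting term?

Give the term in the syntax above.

Answer: ((((\b.(\c.b)) (\b.(\c.b))) r) ((\f.(\g.(\h.((f h) g)))) p))

Derivation:
Step 0: (((((\b.(\c.b)) ((\b.(\c.b)) (\b.(\c.b)))) u) r) ((\f.(\g.(\h.((f h) g)))) p))
Step 1: ((((\c.((\b.(\c.b)) (\b.(\c.b)))) u) r) ((\f.(\g.(\h.((f h) g)))) p))
Step 2: ((((\b.(\c.b)) (\b.(\c.b))) r) ((\f.(\g.(\h.((f h) g)))) p))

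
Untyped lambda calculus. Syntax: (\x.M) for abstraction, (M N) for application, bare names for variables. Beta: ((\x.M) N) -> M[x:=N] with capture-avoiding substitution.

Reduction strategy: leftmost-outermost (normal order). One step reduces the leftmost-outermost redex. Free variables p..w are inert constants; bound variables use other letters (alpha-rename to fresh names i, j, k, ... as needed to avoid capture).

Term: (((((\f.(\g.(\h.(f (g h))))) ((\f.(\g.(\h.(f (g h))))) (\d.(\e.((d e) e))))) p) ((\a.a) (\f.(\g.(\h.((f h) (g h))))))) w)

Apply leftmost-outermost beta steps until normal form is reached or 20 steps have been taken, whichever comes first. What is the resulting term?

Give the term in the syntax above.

Step 0: (((((\f.(\g.(\h.(f (g h))))) ((\f.(\g.(\h.(f (g h))))) (\d.(\e.((d e) e))))) p) ((\a.a) (\f.(\g.(\h.((f h) (g h))))))) w)
Step 1: ((((\g.(\h.(((\f.(\g.(\h.(f (g h))))) (\d.(\e.((d e) e)))) (g h)))) p) ((\a.a) (\f.(\g.(\h.((f h) (g h))))))) w)
Step 2: (((\h.(((\f.(\g.(\h.(f (g h))))) (\d.(\e.((d e) e)))) (p h))) ((\a.a) (\f.(\g.(\h.((f h) (g h))))))) w)
Step 3: ((((\f.(\g.(\h.(f (g h))))) (\d.(\e.((d e) e)))) (p ((\a.a) (\f.(\g.(\h.((f h) (g h)))))))) w)
Step 4: (((\g.(\h.((\d.(\e.((d e) e))) (g h)))) (p ((\a.a) (\f.(\g.(\h.((f h) (g h)))))))) w)
Step 5: ((\h.((\d.(\e.((d e) e))) ((p ((\a.a) (\f.(\g.(\h.((f h) (g h))))))) h))) w)
Step 6: ((\d.(\e.((d e) e))) ((p ((\a.a) (\f.(\g.(\h.((f h) (g h))))))) w))
Step 7: (\e.((((p ((\a.a) (\f.(\g.(\h.((f h) (g h))))))) w) e) e))
Step 8: (\e.((((p (\f.(\g.(\h.((f h) (g h)))))) w) e) e))

Answer: (\e.((((p (\f.(\g.(\h.((f h) (g h)))))) w) e) e))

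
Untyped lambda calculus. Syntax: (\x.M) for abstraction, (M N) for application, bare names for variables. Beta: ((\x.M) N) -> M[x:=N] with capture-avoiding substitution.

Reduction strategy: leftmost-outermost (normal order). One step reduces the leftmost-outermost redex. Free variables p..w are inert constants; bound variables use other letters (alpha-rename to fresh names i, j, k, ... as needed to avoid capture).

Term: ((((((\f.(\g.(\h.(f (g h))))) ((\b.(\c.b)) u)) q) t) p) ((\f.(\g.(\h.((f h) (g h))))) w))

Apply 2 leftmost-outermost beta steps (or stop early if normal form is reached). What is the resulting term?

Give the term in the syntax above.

Answer: ((((\h.(((\b.(\c.b)) u) (q h))) t) p) ((\f.(\g.(\h.((f h) (g h))))) w))

Derivation:
Step 0: ((((((\f.(\g.(\h.(f (g h))))) ((\b.(\c.b)) u)) q) t) p) ((\f.(\g.(\h.((f h) (g h))))) w))
Step 1: (((((\g.(\h.(((\b.(\c.b)) u) (g h)))) q) t) p) ((\f.(\g.(\h.((f h) (g h))))) w))
Step 2: ((((\h.(((\b.(\c.b)) u) (q h))) t) p) ((\f.(\g.(\h.((f h) (g h))))) w))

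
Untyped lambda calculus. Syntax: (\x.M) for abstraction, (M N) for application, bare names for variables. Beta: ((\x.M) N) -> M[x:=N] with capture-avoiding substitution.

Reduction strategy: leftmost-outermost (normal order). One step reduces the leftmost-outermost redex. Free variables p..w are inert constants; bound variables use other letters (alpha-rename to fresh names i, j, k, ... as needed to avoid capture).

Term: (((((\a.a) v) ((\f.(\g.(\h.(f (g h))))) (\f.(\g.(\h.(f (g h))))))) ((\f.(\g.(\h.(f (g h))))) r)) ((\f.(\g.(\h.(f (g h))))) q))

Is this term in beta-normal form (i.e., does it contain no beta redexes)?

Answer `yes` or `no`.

Term: (((((\a.a) v) ((\f.(\g.(\h.(f (g h))))) (\f.(\g.(\h.(f (g h))))))) ((\f.(\g.(\h.(f (g h))))) r)) ((\f.(\g.(\h.(f (g h))))) q))
Found 4 beta redex(es).

Answer: no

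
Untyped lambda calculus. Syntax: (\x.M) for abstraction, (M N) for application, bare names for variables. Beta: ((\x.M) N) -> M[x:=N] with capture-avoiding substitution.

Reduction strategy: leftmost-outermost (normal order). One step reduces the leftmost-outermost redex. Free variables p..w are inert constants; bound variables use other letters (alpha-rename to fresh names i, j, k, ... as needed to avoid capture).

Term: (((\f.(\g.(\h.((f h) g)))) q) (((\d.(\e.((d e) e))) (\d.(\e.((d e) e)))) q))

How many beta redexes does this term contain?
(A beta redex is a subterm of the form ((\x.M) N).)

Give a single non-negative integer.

Term: (((\f.(\g.(\h.((f h) g)))) q) (((\d.(\e.((d e) e))) (\d.(\e.((d e) e)))) q))
  Redex: ((\f.(\g.(\h.((f h) g)))) q)
  Redex: ((\d.(\e.((d e) e))) (\d.(\e.((d e) e))))
Total redexes: 2

Answer: 2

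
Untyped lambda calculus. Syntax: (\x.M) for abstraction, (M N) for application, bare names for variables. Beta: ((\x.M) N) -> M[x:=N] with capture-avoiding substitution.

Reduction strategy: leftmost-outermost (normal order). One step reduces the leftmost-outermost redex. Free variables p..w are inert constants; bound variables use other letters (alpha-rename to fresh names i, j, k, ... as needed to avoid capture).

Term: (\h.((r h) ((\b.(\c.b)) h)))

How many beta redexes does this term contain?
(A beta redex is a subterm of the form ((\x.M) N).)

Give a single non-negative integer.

Answer: 1

Derivation:
Term: (\h.((r h) ((\b.(\c.b)) h)))
  Redex: ((\b.(\c.b)) h)
Total redexes: 1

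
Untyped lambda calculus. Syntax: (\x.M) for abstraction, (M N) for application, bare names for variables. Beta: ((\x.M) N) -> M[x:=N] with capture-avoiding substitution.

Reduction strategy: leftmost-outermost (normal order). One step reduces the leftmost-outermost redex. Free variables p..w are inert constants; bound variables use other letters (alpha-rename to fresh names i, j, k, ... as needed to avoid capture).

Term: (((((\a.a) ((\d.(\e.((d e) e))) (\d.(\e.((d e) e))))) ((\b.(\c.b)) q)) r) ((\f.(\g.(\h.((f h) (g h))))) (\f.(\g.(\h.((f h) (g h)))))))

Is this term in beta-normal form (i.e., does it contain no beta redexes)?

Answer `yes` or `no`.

Answer: no

Derivation:
Term: (((((\a.a) ((\d.(\e.((d e) e))) (\d.(\e.((d e) e))))) ((\b.(\c.b)) q)) r) ((\f.(\g.(\h.((f h) (g h))))) (\f.(\g.(\h.((f h) (g h)))))))
Found 4 beta redex(es).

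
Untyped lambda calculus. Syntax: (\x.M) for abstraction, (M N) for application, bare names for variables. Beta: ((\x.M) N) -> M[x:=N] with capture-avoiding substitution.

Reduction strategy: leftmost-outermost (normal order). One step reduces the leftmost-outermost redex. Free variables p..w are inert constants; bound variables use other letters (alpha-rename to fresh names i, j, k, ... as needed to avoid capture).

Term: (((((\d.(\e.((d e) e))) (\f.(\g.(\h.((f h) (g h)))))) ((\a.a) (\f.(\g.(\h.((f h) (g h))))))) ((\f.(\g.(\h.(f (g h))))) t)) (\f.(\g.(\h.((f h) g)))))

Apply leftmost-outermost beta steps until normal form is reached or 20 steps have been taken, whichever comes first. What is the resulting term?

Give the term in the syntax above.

Answer: (t (\g.(\h.((t (h ((\f.(\g.(\h.((f h) g)))) h))) g))))

Derivation:
Step 0: (((((\d.(\e.((d e) e))) (\f.(\g.(\h.((f h) (g h)))))) ((\a.a) (\f.(\g.(\h.((f h) (g h))))))) ((\f.(\g.(\h.(f (g h))))) t)) (\f.(\g.(\h.((f h) g)))))
Step 1: ((((\e.(((\f.(\g.(\h.((f h) (g h))))) e) e)) ((\a.a) (\f.(\g.(\h.((f h) (g h))))))) ((\f.(\g.(\h.(f (g h))))) t)) (\f.(\g.(\h.((f h) g)))))
Step 2: (((((\f.(\g.(\h.((f h) (g h))))) ((\a.a) (\f.(\g.(\h.((f h) (g h))))))) ((\a.a) (\f.(\g.(\h.((f h) (g h))))))) ((\f.(\g.(\h.(f (g h))))) t)) (\f.(\g.(\h.((f h) g)))))
Step 3: ((((\g.(\h.((((\a.a) (\f.(\g.(\h.((f h) (g h)))))) h) (g h)))) ((\a.a) (\f.(\g.(\h.((f h) (g h))))))) ((\f.(\g.(\h.(f (g h))))) t)) (\f.(\g.(\h.((f h) g)))))
Step 4: (((\h.((((\a.a) (\f.(\g.(\h.((f h) (g h)))))) h) (((\a.a) (\f.(\g.(\h.((f h) (g h)))))) h))) ((\f.(\g.(\h.(f (g h))))) t)) (\f.(\g.(\h.((f h) g)))))
Step 5: (((((\a.a) (\f.(\g.(\h.((f h) (g h)))))) ((\f.(\g.(\h.(f (g h))))) t)) (((\a.a) (\f.(\g.(\h.((f h) (g h)))))) ((\f.(\g.(\h.(f (g h))))) t))) (\f.(\g.(\h.((f h) g)))))
Step 6: ((((\f.(\g.(\h.((f h) (g h))))) ((\f.(\g.(\h.(f (g h))))) t)) (((\a.a) (\f.(\g.(\h.((f h) (g h)))))) ((\f.(\g.(\h.(f (g h))))) t))) (\f.(\g.(\h.((f h) g)))))
Step 7: (((\g.(\h.((((\f.(\g.(\h.(f (g h))))) t) h) (g h)))) (((\a.a) (\f.(\g.(\h.((f h) (g h)))))) ((\f.(\g.(\h.(f (g h))))) t))) (\f.(\g.(\h.((f h) g)))))
Step 8: ((\h.((((\f.(\g.(\h.(f (g h))))) t) h) ((((\a.a) (\f.(\g.(\h.((f h) (g h)))))) ((\f.(\g.(\h.(f (g h))))) t)) h))) (\f.(\g.(\h.((f h) g)))))
Step 9: ((((\f.(\g.(\h.(f (g h))))) t) (\f.(\g.(\h.((f h) g))))) ((((\a.a) (\f.(\g.(\h.((f h) (g h)))))) ((\f.(\g.(\h.(f (g h))))) t)) (\f.(\g.(\h.((f h) g))))))
Step 10: (((\g.(\h.(t (g h)))) (\f.(\g.(\h.((f h) g))))) ((((\a.a) (\f.(\g.(\h.((f h) (g h)))))) ((\f.(\g.(\h.(f (g h))))) t)) (\f.(\g.(\h.((f h) g))))))
Step 11: ((\h.(t ((\f.(\g.(\h.((f h) g)))) h))) ((((\a.a) (\f.(\g.(\h.((f h) (g h)))))) ((\f.(\g.(\h.(f (g h))))) t)) (\f.(\g.(\h.((f h) g))))))
Step 12: (t ((\f.(\g.(\h.((f h) g)))) ((((\a.a) (\f.(\g.(\h.((f h) (g h)))))) ((\f.(\g.(\h.(f (g h))))) t)) (\f.(\g.(\h.((f h) g)))))))
Step 13: (t (\g.(\h.((((((\a.a) (\f.(\g.(\h.((f h) (g h)))))) ((\f.(\g.(\h.(f (g h))))) t)) (\f.(\g.(\h.((f h) g))))) h) g))))
Step 14: (t (\g.(\h.(((((\f.(\g.(\h.((f h) (g h))))) ((\f.(\g.(\h.(f (g h))))) t)) (\f.(\g.(\h.((f h) g))))) h) g))))
Step 15: (t (\g.(\h.((((\g.(\h.((((\f.(\g.(\h.(f (g h))))) t) h) (g h)))) (\f.(\g.(\h.((f h) g))))) h) g))))
Step 16: (t (\g.(\h.(((\h.((((\f.(\g.(\h.(f (g h))))) t) h) ((\f.(\g.(\h.((f h) g)))) h))) h) g))))
Step 17: (t (\g.(\h.(((((\f.(\g.(\h.(f (g h))))) t) h) ((\f.(\g.(\h.((f h) g)))) h)) g))))
Step 18: (t (\g.(\h.((((\g.(\h.(t (g h)))) h) ((\f.(\g.(\h.((f h) g)))) h)) g))))
Step 19: (t (\g.(\h.(((\i.(t (h i))) ((\f.(\g.(\h.((f h) g)))) h)) g))))
Step 20: (t (\g.(\h.((t (h ((\f.(\g.(\h.((f h) g)))) h))) g))))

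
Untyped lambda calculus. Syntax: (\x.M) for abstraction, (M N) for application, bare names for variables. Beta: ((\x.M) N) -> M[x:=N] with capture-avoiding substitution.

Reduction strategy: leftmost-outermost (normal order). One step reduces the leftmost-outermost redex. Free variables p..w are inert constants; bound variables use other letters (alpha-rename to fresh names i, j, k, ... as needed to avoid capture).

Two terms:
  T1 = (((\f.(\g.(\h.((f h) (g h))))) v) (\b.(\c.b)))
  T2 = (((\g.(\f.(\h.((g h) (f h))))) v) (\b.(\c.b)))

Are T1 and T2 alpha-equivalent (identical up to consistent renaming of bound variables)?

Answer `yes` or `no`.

Term 1: (((\f.(\g.(\h.((f h) (g h))))) v) (\b.(\c.b)))
Term 2: (((\g.(\f.(\h.((g h) (f h))))) v) (\b.(\c.b)))
Alpha-equivalence: compare structure up to binder renaming.
Result: True

Answer: yes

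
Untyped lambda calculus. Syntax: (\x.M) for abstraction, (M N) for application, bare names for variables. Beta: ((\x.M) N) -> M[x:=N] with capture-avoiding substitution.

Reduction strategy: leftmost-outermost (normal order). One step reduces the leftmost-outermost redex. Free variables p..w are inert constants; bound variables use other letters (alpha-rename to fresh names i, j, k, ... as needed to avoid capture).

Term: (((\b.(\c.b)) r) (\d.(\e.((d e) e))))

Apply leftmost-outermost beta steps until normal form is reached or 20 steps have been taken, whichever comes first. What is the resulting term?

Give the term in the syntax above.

Answer: r

Derivation:
Step 0: (((\b.(\c.b)) r) (\d.(\e.((d e) e))))
Step 1: ((\c.r) (\d.(\e.((d e) e))))
Step 2: r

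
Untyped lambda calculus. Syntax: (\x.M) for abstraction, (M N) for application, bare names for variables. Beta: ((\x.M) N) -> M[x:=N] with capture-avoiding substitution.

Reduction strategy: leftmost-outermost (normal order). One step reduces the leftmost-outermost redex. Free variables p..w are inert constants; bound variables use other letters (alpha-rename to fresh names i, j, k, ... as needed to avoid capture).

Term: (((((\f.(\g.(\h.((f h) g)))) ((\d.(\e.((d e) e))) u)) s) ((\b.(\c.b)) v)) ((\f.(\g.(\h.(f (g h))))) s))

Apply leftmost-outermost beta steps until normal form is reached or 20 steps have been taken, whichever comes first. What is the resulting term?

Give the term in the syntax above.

Answer: ((((u (\c.v)) (\c.v)) s) (\g.(\h.(s (g h)))))

Derivation:
Step 0: (((((\f.(\g.(\h.((f h) g)))) ((\d.(\e.((d e) e))) u)) s) ((\b.(\c.b)) v)) ((\f.(\g.(\h.(f (g h))))) s))
Step 1: ((((\g.(\h.((((\d.(\e.((d e) e))) u) h) g))) s) ((\b.(\c.b)) v)) ((\f.(\g.(\h.(f (g h))))) s))
Step 2: (((\h.((((\d.(\e.((d e) e))) u) h) s)) ((\b.(\c.b)) v)) ((\f.(\g.(\h.(f (g h))))) s))
Step 3: (((((\d.(\e.((d e) e))) u) ((\b.(\c.b)) v)) s) ((\f.(\g.(\h.(f (g h))))) s))
Step 4: ((((\e.((u e) e)) ((\b.(\c.b)) v)) s) ((\f.(\g.(\h.(f (g h))))) s))
Step 5: ((((u ((\b.(\c.b)) v)) ((\b.(\c.b)) v)) s) ((\f.(\g.(\h.(f (g h))))) s))
Step 6: ((((u (\c.v)) ((\b.(\c.b)) v)) s) ((\f.(\g.(\h.(f (g h))))) s))
Step 7: ((((u (\c.v)) (\c.v)) s) ((\f.(\g.(\h.(f (g h))))) s))
Step 8: ((((u (\c.v)) (\c.v)) s) (\g.(\h.(s (g h)))))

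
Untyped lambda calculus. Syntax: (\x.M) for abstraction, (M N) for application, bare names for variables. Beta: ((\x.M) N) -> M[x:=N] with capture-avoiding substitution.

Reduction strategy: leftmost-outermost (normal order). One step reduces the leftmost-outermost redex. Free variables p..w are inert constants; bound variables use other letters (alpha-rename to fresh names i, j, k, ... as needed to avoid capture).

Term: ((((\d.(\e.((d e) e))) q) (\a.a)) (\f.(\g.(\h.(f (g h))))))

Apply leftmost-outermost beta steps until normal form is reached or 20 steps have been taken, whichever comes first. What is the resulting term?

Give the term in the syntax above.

Answer: (((q (\a.a)) (\a.a)) (\f.(\g.(\h.(f (g h))))))

Derivation:
Step 0: ((((\d.(\e.((d e) e))) q) (\a.a)) (\f.(\g.(\h.(f (g h))))))
Step 1: (((\e.((q e) e)) (\a.a)) (\f.(\g.(\h.(f (g h))))))
Step 2: (((q (\a.a)) (\a.a)) (\f.(\g.(\h.(f (g h))))))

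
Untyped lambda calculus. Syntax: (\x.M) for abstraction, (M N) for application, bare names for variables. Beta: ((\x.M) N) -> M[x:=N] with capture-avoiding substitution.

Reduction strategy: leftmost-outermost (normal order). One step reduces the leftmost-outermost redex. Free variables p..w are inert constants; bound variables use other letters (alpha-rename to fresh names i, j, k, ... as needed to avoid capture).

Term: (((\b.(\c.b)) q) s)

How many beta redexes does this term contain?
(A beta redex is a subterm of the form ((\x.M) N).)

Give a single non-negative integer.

Answer: 1

Derivation:
Term: (((\b.(\c.b)) q) s)
  Redex: ((\b.(\c.b)) q)
Total redexes: 1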